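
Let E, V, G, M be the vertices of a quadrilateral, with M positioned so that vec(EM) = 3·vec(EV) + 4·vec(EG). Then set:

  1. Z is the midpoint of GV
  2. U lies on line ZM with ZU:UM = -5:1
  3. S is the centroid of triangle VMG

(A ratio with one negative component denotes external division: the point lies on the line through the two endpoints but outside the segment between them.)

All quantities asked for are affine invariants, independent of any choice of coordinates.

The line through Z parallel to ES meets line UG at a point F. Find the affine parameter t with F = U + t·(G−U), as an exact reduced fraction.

Work in coordinates with E = (0, 0), V = (1, 0), G = (0, 1), M = (3, 4).
1. Z is the midpoint of GV ⇒ Z = (1/2, 1/2)
2. U lies on line ZM with ZU:UM = -5:1 ⇒ U = (29/8, 39/8)
3. S is the centroid of triangle VMG ⇒ S = (4/3, 5/3)
through Z parallel to ES: direction (4/3, 5/3); meets UG at F = (87/14, 107/14)
F = U + t·(G−U) with t = -5/7

t = -5/7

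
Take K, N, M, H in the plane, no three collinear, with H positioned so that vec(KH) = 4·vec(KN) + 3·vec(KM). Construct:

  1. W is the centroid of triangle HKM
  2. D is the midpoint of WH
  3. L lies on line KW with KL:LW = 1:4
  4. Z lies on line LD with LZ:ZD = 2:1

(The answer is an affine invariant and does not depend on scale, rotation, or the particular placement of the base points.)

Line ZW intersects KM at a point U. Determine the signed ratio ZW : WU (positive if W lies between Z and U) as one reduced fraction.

Work in coordinates with K = (0, 0), N = (1, 0), M = (0, 1), H = (4, 3).
1. W is the centroid of triangle HKM ⇒ W = (4/3, 4/3)
2. D is the midpoint of WH ⇒ D = (8/3, 13/6)
3. L lies on line KW with KL:LW = 1:4 ⇒ L = (4/15, 4/15)
4. Z lies on line LD with LZ:ZD = 2:1 ⇒ Z = (28/15, 23/15)
line ZW meets KM at U = (0, 5/6)
W = Z + t·(U−Z) with t = 2/7, so ZW:WU = 2/7:5/7

ZW:WU = 2/5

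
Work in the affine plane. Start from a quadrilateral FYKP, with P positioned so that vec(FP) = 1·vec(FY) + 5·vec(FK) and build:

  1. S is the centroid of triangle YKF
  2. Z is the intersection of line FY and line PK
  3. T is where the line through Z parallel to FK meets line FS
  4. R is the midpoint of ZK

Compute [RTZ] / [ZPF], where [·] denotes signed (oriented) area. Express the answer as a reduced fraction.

Assign F = (0, 0), Y = (1, 0), K = (0, 1), P = (1, 5) — the answer is frame-independent, so this choice is without loss of generality.
1. S is the centroid of triangle YKF ⇒ S = (1/3, 1/3)
2. Z is the intersection of line FY and line PK ⇒ Z = (-1/4, 0)
3. T is where the line through Z parallel to FK meets line FS ⇒ T = (-1/4, -1/4)
4. R is the midpoint of ZK ⇒ R = (-1/8, 1/2)
2·[RTZ] = -1/32, 2·[ZPF] = -5/4
[RTZ]:[ZPF] = -1/32:-5/4 = 1/40

[RTZ]:[ZPF] = 1/40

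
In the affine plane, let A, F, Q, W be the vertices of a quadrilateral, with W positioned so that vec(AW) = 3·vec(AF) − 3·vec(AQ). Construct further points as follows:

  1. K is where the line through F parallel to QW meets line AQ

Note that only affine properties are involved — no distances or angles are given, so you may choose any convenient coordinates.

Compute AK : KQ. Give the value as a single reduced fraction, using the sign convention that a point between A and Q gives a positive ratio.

Choose coordinates A = (0, 0), F = (1, 0), Q = (0, 1), W = (3, -3).
1. K is where the line through F parallel to QW meets line AQ ⇒ K = (0, 4/3)
K = A + t·(Q−A) with t = 4/3, so AK:KQ = t:(1−t) = 4/3:-1/3

AK:KQ = -4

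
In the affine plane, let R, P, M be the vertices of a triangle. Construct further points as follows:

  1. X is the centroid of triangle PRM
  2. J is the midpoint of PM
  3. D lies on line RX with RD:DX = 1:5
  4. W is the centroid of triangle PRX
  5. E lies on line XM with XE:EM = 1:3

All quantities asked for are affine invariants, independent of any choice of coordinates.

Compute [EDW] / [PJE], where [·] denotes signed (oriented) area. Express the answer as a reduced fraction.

Work in coordinates with R = (0, 0), P = (1, 0), M = (0, 1).
1. X is the centroid of triangle PRM ⇒ X = (1/3, 1/3)
2. J is the midpoint of PM ⇒ J = (1/2, 1/2)
3. D lies on line RX with RD:DX = 1:5 ⇒ D = (1/18, 1/18)
4. W is the centroid of triangle PRX ⇒ W = (4/9, 1/9)
5. E lies on line XM with XE:EM = 1:3 ⇒ E = (1/4, 1/2)
2·[EDW] = 35/216, 2·[PJE] = 1/8
[EDW]:[PJE] = 35/216:1/8 = 35/27

[EDW]:[PJE] = 35/27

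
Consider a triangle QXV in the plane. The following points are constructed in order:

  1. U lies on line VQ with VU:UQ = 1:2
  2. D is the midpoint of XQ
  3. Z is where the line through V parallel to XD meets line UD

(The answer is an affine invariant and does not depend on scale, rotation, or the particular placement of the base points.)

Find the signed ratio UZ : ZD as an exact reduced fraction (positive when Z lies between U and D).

UZ:ZD = -1/3

Assign Q = (0, 0), X = (1, 0), V = (0, 1) — the answer is frame-independent, so this choice is without loss of generality.
1. U lies on line VQ with VU:UQ = 1:2 ⇒ U = (0, 2/3)
2. D is the midpoint of XQ ⇒ D = (1/2, 0)
3. Z is where the line through V parallel to XD meets line UD ⇒ Z = (-1/4, 1)
Z = U + t·(D−U) with t = -1/2, so UZ:ZD = t:(1−t) = -1/2:3/2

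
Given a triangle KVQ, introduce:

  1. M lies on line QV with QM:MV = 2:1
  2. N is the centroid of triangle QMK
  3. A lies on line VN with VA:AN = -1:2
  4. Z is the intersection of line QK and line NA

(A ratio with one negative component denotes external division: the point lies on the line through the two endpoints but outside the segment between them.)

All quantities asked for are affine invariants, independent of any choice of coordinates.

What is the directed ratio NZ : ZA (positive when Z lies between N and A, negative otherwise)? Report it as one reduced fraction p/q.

Set K = (0, 0), V = (1, 0), Q = (0, 1); any affine frame gives the same invariant.
1. M lies on line QV with QM:MV = 2:1 ⇒ M = (2/3, 1/3)
2. N is the centroid of triangle QMK ⇒ N = (2/9, 4/9)
3. A lies on line VN with VA:AN = -1:2 ⇒ A = (16/9, -4/9)
4. Z is the intersection of line QK and line NA ⇒ Z = (0, 4/7)
Z = N + t·(A−N) with t = -1/7, so NZ:ZA = t:(1−t) = -1/7:8/7

NZ:ZA = -1/8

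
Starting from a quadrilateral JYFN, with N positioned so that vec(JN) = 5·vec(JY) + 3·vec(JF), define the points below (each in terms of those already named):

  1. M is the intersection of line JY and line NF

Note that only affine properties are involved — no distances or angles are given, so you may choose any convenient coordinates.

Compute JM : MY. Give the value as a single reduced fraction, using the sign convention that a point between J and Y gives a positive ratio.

Work in coordinates with J = (0, 0), Y = (1, 0), F = (0, 1), N = (5, 3).
1. M is the intersection of line JY and line NF ⇒ M = (-5/2, 0)
M = J + t·(Y−J) with t = -5/2, so JM:MY = t:(1−t) = -5/2:7/2

JM:MY = -5/7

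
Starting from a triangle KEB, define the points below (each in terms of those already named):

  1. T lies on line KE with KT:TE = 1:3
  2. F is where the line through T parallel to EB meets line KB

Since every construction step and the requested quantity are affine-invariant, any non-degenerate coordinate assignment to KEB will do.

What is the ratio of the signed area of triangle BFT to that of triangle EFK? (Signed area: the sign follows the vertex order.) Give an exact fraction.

[BFT]:[EFK] = 3/4

Work in coordinates with K = (0, 0), E = (1, 0), B = (0, 1).
1. T lies on line KE with KT:TE = 1:3 ⇒ T = (1/4, 0)
2. F is where the line through T parallel to EB meets line KB ⇒ F = (0, 1/4)
2·[BFT] = 3/16, 2·[EFK] = 1/4
[BFT]:[EFK] = 3/16:1/4 = 3/4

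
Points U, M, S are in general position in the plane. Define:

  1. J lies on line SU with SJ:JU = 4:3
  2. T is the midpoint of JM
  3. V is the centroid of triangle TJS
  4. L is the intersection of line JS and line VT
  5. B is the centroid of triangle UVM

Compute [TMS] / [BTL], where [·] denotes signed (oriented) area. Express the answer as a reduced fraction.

Set U = (0, 0), M = (1, 0), S = (0, 1); any affine frame gives the same invariant.
1. J lies on line SU with SJ:JU = 4:3 ⇒ J = (0, 3/7)
2. T is the midpoint of JM ⇒ T = (1/2, 3/14)
3. V is the centroid of triangle TJS ⇒ V = (1/6, 23/42)
4. L is the intersection of line JS and line VT ⇒ L = (0, 5/7)
5. B is the centroid of triangle UVM ⇒ B = (7/18, 23/126)
2·[TMS] = 2/7, 2·[BTL] = 1/14
[TMS]:[BTL] = 2/7:1/14 = 4

[TMS]:[BTL] = 4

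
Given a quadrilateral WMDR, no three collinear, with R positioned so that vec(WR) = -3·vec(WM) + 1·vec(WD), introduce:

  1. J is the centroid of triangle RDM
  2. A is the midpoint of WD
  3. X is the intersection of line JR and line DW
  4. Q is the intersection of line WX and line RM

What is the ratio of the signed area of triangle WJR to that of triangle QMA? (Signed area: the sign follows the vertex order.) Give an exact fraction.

[WJR]:[QMA] = 16/3

Assign W = (0, 0), M = (1, 0), D = (0, 1), R = (-3, 1) — the answer is frame-independent, so this choice is without loss of generality.
1. J is the centroid of triangle RDM ⇒ J = (-2/3, 2/3)
2. A is the midpoint of WD ⇒ A = (0, 1/2)
3. X is the intersection of line JR and line DW ⇒ X = (0, 4/7)
4. Q is the intersection of line WX and line RM ⇒ Q = (0, 1/4)
2·[WJR] = 4/3, 2·[QMA] = 1/4
[WJR]:[QMA] = 4/3:1/4 = 16/3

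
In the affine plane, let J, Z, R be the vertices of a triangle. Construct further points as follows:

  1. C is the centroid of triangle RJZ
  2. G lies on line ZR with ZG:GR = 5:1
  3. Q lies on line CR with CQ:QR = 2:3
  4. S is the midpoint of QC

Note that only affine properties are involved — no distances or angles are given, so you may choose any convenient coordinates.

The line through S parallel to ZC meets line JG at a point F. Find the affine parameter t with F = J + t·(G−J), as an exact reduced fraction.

t = 36/55

Choose coordinates J = (0, 0), Z = (1, 0), R = (0, 1).
1. C is the centroid of triangle RJZ ⇒ C = (1/3, 1/3)
2. G lies on line ZR with ZG:GR = 5:1 ⇒ G = (1/6, 5/6)
3. Q lies on line CR with CQ:QR = 2:3 ⇒ Q = (1/5, 3/5)
4. S is the midpoint of QC ⇒ S = (4/15, 7/15)
through S parallel to ZC: direction (-2/3, 1/3); meets JG at F = (6/55, 6/11)
F = J + t·(G−J) with t = 36/55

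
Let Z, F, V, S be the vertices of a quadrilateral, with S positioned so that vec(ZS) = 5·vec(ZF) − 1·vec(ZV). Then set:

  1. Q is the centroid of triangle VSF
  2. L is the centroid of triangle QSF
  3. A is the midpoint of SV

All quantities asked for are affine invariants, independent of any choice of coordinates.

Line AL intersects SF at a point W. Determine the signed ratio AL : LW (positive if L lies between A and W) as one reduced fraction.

Choose coordinates Z = (0, 0), F = (1, 0), V = (0, 1), S = (5, -1).
1. Q is the centroid of triangle VSF ⇒ Q = (2, 0)
2. L is the centroid of triangle QSF ⇒ L = (8/3, -1/3)
3. A is the midpoint of SV ⇒ A = (5/2, 0)
line AL meets SF at W = (19/7, -3/7)
L = A + t·(W−A) with t = 7/9, so AL:LW = 7/9:2/9

AL:LW = 7/2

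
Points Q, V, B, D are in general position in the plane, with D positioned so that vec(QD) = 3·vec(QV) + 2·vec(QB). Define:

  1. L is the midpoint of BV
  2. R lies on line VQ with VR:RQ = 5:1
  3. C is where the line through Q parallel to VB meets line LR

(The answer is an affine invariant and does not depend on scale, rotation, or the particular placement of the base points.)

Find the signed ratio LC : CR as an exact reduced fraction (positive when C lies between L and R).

Choose coordinates Q = (0, 0), V = (1, 0), B = (0, 1), D = (3, 2).
1. L is the midpoint of BV ⇒ L = (1/2, 1/2)
2. R lies on line VQ with VR:RQ = 5:1 ⇒ R = (1/6, 0)
3. C is where the line through Q parallel to VB meets line LR ⇒ C = (1/10, -1/10)
C = L + t·(R−L) with t = 6/5, so LC:CR = t:(1−t) = 6/5:-1/5

LC:CR = -6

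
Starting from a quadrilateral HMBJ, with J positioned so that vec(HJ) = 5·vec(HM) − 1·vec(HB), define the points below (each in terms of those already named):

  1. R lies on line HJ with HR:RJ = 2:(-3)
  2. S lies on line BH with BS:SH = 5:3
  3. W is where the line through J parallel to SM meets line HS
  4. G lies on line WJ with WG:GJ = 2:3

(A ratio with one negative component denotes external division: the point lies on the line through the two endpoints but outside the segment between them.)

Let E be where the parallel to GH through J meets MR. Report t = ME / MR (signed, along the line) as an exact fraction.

Choose coordinates H = (0, 0), M = (1, 0), B = (0, 1), J = (5, -1).
1. R lies on line HJ with HR:RJ = 2:(-3) ⇒ R = (-10, 2)
2. S lies on line BH with BS:SH = 5:3 ⇒ S = (0, 3/8)
3. W is where the line through J parallel to SM meets line HS ⇒ W = (0, 7/8)
4. G lies on line WJ with WG:GJ = 2:3 ⇒ G = (2, 1/8)
through J parallel to GH: direction (-2, -1/8); meets MR at E = (263/43, -40/43)
E = M + t·(R−M) with t = -20/43

t = -20/43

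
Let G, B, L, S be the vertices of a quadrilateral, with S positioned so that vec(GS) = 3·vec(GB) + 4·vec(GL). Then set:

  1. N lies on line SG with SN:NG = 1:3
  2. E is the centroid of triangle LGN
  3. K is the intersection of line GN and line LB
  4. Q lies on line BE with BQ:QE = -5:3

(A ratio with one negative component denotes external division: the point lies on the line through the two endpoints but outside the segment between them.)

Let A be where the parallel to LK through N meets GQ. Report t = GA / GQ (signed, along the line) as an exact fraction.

t = 126/89

Work in coordinates with G = (0, 0), B = (1, 0), L = (0, 1), S = (3, 4).
1. N lies on line SG with SN:NG = 1:3 ⇒ N = (9/4, 3)
2. E is the centroid of triangle LGN ⇒ E = (3/4, 4/3)
3. K is the intersection of line GN and line LB ⇒ K = (3/7, 4/7)
4. Q lies on line BE with BQ:QE = -5:3 ⇒ Q = (3/8, 10/3)
through N parallel to LK: direction (3/7, -3/7); meets GQ at A = (189/356, 420/89)
A = G + t·(Q−G) with t = 126/89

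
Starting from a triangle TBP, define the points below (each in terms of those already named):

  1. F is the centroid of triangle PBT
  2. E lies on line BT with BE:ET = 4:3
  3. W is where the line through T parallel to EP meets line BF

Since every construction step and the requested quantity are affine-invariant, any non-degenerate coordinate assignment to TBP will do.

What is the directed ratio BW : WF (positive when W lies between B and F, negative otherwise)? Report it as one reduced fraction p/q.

BW:WF = -21/10

Work in coordinates with T = (0, 0), B = (1, 0), P = (0, 1).
1. F is the centroid of triangle PBT ⇒ F = (1/3, 1/3)
2. E lies on line BT with BE:ET = 4:3 ⇒ E = (3/7, 0)
3. W is where the line through T parallel to EP meets line BF ⇒ W = (-3/11, 7/11)
W = B + t·(F−B) with t = 21/11, so BW:WF = t:(1−t) = 21/11:-10/11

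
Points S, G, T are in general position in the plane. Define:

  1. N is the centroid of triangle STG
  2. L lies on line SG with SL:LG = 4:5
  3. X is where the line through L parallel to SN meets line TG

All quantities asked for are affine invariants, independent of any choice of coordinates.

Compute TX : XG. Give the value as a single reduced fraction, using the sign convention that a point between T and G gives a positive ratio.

TX:XG = 13/5

Set S = (0, 0), G = (1, 0), T = (0, 1); any affine frame gives the same invariant.
1. N is the centroid of triangle STG ⇒ N = (1/3, 1/3)
2. L lies on line SG with SL:LG = 4:5 ⇒ L = (4/9, 0)
3. X is where the line through L parallel to SN meets line TG ⇒ X = (13/18, 5/18)
X = T + t·(G−T) with t = 13/18, so TX:XG = t:(1−t) = 13/18:5/18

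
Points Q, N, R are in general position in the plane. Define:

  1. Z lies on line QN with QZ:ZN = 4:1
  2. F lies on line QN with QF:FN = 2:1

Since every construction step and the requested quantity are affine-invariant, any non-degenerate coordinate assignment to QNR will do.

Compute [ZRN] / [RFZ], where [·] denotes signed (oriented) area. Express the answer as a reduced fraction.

[ZRN]:[RFZ] = -3/2

Choose coordinates Q = (0, 0), N = (1, 0), R = (0, 1).
1. Z lies on line QN with QZ:ZN = 4:1 ⇒ Z = (4/5, 0)
2. F lies on line QN with QF:FN = 2:1 ⇒ F = (2/3, 0)
2·[ZRN] = -1/5, 2·[RFZ] = 2/15
[ZRN]:[RFZ] = -1/5:2/15 = -3/2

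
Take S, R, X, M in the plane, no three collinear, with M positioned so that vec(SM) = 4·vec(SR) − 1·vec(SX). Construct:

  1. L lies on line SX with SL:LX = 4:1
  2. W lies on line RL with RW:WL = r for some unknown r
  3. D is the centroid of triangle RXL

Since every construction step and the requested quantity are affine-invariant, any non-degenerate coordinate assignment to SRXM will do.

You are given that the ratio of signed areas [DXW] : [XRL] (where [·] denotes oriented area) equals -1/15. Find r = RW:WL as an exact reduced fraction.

r = 3/2

Choose coordinates S = (0, 0), R = (1, 0), X = (0, 1), M = (4, -1).
1. L lies on line SX with SL:LX = 4:1 ⇒ L = (0, 4/5)
2. With RW:WL = r, write λ = r/(r+1) so W = R + λ·(L−R); W is affine-linear in λ
3. D is the centroid of triangle RXL ⇒ D = (1/3, 3/5)
Every point depending on W is an affine combination of W and λ-independent points, so each such coordinate is linear in λ; the λ² term in each signed area is a multiple of (L−R)×(L−R) = 0, so 2·[DXW] and 2·[XRL] are each linear in λ. Evaluating at λ=0 and λ=1:
  2·[DXW] = 2/15·λ − 1/15,   2·[XRL] = -1/5
So [DXW]:[XRL] = (2/15·λ − 1/15) / (-1/5). Setting this equal to -1/15:
  2/15·λ − 1/15 = -1/15·(-1/5)  ⇒  λ = 3/5
Then r = λ/(1−λ) = (3/5)/(2/5) = 3/2. Check: with r = 3/2, W = (2/5, 12/25) and [DXW]:[XRL] = -1/15 as required.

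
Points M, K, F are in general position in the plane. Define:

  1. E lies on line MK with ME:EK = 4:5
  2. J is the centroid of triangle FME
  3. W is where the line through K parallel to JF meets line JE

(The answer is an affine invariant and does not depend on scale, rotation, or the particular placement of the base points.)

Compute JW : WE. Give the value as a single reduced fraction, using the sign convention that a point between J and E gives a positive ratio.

JW:WE = -7/5

Choose coordinates M = (0, 0), K = (1, 0), F = (0, 1).
1. E lies on line MK with ME:EK = 4:5 ⇒ E = (4/9, 0)
2. J is the centroid of triangle FME ⇒ J = (4/27, 1/3)
3. W is where the line through K parallel to JF meets line JE ⇒ W = (32/27, -5/6)
W = J + t·(E−J) with t = 7/2, so JW:WE = t:(1−t) = 7/2:-5/2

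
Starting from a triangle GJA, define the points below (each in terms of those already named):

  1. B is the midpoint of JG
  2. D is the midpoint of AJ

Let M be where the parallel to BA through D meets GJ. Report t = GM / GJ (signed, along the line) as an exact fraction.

t = 3/4

Set G = (0, 0), J = (1, 0), A = (0, 1); any affine frame gives the same invariant.
1. B is the midpoint of JG ⇒ B = (1/2, 0)
2. D is the midpoint of AJ ⇒ D = (1/2, 1/2)
through D parallel to BA: direction (-1/2, 1); meets GJ at M = (3/4, 0)
M = G + t·(J−G) with t = 3/4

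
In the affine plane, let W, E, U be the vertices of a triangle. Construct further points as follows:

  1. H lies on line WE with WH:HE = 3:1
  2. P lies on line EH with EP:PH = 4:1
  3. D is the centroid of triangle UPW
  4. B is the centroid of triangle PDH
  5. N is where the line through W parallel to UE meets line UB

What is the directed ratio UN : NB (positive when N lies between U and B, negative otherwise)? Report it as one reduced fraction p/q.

UN:NB = -60/43

Set W = (0, 0), E = (1, 0), U = (0, 1); any affine frame gives the same invariant.
1. H lies on line WE with WH:HE = 3:1 ⇒ H = (3/4, 0)
2. P lies on line EH with EP:PH = 4:1 ⇒ P = (4/5, 0)
3. D is the centroid of triangle UPW ⇒ D = (4/15, 1/3)
4. B is the centroid of triangle PDH ⇒ B = (109/180, 1/9)
5. N is where the line through W parallel to UE meets line UB ⇒ N = (109/51, -109/51)
N = U + t·(B−U) with t = 60/17, so UN:NB = t:(1−t) = 60/17:-43/17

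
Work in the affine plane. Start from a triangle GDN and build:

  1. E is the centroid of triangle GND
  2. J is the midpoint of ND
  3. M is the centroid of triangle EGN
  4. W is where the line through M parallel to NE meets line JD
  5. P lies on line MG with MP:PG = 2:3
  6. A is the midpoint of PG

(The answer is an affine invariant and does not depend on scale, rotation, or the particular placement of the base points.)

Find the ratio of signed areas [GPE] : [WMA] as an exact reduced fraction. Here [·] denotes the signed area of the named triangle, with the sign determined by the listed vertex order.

Set G = (0, 0), D = (1, 0), N = (0, 1); any affine frame gives the same invariant.
1. E is the centroid of triangle GND ⇒ E = (1/3, 1/3)
2. J is the midpoint of ND ⇒ J = (1/2, 1/2)
3. M is the centroid of triangle EGN ⇒ M = (1/9, 4/9)
4. W is where the line through M parallel to NE meets line JD ⇒ W = (-1/3, 4/3)
5. P lies on line MG with MP:PG = 2:3 ⇒ P = (1/15, 4/15)
6. A is the midpoint of PG ⇒ A = (1/30, 2/15)
2·[GPE] = -1/15, 2·[WMA] = -28/135
[GPE]:[WMA] = -1/15:-28/135 = 9/28

[GPE]:[WMA] = 9/28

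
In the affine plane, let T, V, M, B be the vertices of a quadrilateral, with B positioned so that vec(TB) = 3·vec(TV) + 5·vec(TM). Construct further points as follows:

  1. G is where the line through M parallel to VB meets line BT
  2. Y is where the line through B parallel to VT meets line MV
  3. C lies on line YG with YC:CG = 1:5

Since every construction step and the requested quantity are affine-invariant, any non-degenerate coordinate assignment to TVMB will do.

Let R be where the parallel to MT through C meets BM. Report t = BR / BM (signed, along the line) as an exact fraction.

t = 98/45

Choose coordinates T = (0, 0), V = (1, 0), M = (0, 1), B = (3, 5).
1. G is where the line through M parallel to VB meets line BT ⇒ G = (-6/5, -2)
2. Y is where the line through B parallel to VT meets line MV ⇒ Y = (-4, 5)
3. C lies on line YG with YC:CG = 1:5 ⇒ C = (-53/15, 23/6)
through C parallel to MT: direction (0, -1); meets BM at R = (-53/15, -167/45)
R = B + t·(M−B) with t = 98/45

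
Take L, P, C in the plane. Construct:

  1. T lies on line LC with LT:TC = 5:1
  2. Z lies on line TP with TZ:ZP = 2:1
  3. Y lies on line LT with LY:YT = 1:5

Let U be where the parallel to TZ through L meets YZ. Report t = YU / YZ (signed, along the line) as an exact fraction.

t = -1/5

Set L = (0, 0), P = (1, 0), C = (0, 1); any affine frame gives the same invariant.
1. T lies on line LC with LT:TC = 5:1 ⇒ T = (0, 5/6)
2. Z lies on line TP with TZ:ZP = 2:1 ⇒ Z = (2/3, 5/18)
3. Y lies on line LT with LY:YT = 1:5 ⇒ Y = (0, 5/36)
through L parallel to TZ: direction (2/3, -5/9); meets YZ at U = (-2/15, 1/9)
U = Y + t·(Z−Y) with t = -1/5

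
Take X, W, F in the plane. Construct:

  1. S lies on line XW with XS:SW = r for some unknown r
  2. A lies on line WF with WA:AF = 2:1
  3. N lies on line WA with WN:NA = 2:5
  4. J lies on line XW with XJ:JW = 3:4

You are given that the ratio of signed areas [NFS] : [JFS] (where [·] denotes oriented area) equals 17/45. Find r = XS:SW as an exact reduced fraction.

r = -3

Set X = (0, 0), W = (1, 0), F = (0, 1); any affine frame gives the same invariant.
1. With XS:SW = r, write λ = r/(r+1) so S = X + λ·(W−X); S is affine-linear in λ
2. A lies on line WF with WA:AF = 2:1 ⇒ A = (1/3, 2/3)
3. N lies on line WA with WN:NA = 2:5 ⇒ N = (17/21, 4/21)
4. J lies on line XW with XJ:JW = 3:4 ⇒ J = (3/7, 0)
Every point depending on S is an affine combination of S and λ-independent points, so each such coordinate is linear in λ; the λ² term in each signed area is a multiple of (W−X)×(W−X) = 0, so 2·[NFS] and 2·[JFS] are each linear in λ. Evaluating at λ=0 and λ=1:
  2·[NFS] = -17/21·λ + 17/21,   2·[JFS] = −λ + 3/7
So [NFS]:[JFS] = (-17/21·λ + 17/21) / (−λ + 3/7). Setting this equal to 17/45:
  -17/21·λ + 17/21 = 17/45·(−λ + 3/7)  ⇒  λ = 3/2
Then r = λ/(1−λ) = (3/2)/(-1/2) = -3. Check: with r = -3, S = (3/2, 0) and [NFS]:[JFS] = 17/45 as required.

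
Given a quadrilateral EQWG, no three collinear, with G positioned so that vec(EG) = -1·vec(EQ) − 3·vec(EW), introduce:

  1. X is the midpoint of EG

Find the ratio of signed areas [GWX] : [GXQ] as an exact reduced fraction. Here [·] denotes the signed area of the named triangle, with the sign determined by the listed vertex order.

Choose coordinates E = (0, 0), Q = (1, 0), W = (0, 1), G = (-1, -3).
1. X is the midpoint of EG ⇒ X = (-1/2, -3/2)
2·[GWX] = -1/2, 2·[GXQ] = -3/2
[GWX]:[GXQ] = -1/2:-3/2 = 1/3

[GWX]:[GXQ] = 1/3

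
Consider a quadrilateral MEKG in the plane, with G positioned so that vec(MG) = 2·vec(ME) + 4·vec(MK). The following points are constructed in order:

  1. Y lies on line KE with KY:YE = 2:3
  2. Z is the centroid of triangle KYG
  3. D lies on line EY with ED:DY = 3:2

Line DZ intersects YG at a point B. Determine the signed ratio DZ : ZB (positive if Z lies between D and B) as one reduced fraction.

DZ:ZB = -14/5

Set M = (0, 0), E = (1, 0), K = (0, 1), G = (2, 4); any affine frame gives the same invariant.
1. Y lies on line KE with KY:YE = 2:3 ⇒ Y = (2/5, 3/5)
2. Z is the centroid of triangle KYG ⇒ Z = (4/5, 28/15)
3. D lies on line EY with ED:DY = 3:2 ⇒ D = (16/25, 9/25)
line DZ meets YG at B = (26/35, 93/70)
Z = D + t·(B−D) with t = 14/9, so DZ:ZB = 14/9:-5/9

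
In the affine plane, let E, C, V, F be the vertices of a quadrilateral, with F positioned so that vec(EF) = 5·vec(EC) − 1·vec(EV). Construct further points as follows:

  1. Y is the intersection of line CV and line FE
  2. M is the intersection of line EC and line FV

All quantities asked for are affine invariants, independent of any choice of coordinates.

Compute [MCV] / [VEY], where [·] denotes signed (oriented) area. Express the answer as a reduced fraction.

Assign E = (0, 0), C = (1, 0), V = (0, 1), F = (5, -1) — the answer is frame-independent, so this choice is without loss of generality.
1. Y is the intersection of line CV and line FE ⇒ Y = (5/4, -1/4)
2. M is the intersection of line EC and line FV ⇒ M = (5/2, 0)
2·[MCV] = -3/2, 2·[VEY] = 5/4
[MCV]:[VEY] = -3/2:5/4 = -6/5

[MCV]:[VEY] = -6/5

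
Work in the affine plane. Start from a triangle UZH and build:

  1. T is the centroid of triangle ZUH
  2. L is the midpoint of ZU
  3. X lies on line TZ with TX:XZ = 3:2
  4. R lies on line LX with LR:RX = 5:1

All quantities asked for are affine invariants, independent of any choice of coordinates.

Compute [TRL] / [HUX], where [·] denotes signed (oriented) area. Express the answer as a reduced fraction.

Assign U = (0, 0), Z = (1, 0), H = (0, 1) — the answer is frame-independent, so this choice is without loss of generality.
1. T is the centroid of triangle ZUH ⇒ T = (1/3, 1/3)
2. L is the midpoint of ZU ⇒ L = (1/2, 0)
3. X lies on line TZ with TX:XZ = 3:2 ⇒ X = (11/15, 2/15)
4. R lies on line LX with LR:RX = 5:1 ⇒ R = (25/36, 1/9)
2·[TRL] = -1/12, 2·[HUX] = 11/15
[TRL]:[HUX] = -1/12:11/15 = -5/44

[TRL]:[HUX] = -5/44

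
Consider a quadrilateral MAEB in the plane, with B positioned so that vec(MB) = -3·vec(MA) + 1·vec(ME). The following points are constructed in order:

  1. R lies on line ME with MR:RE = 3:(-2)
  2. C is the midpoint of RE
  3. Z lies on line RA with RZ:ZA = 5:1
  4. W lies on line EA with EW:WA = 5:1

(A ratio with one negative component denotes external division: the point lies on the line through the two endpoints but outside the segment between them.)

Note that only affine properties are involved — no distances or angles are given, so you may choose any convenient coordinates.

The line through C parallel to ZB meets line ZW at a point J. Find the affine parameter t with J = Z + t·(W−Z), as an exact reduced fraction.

t = -96/23

Work in coordinates with M = (0, 0), A = (1, 0), E = (0, 1), B = (-3, 1).
1. R lies on line ME with MR:RE = 3:(-2) ⇒ R = (0, 3)
2. C is the midpoint of RE ⇒ C = (0, 2)
3. Z lies on line RA with RZ:ZA = 5:1 ⇒ Z = (5/6, 1/2)
4. W lies on line EA with EW:WA = 5:1 ⇒ W = (5/6, 1/6)
through C parallel to ZB: direction (-23/6, 1/2); meets ZW at J = (5/6, 87/46)
J = Z + t·(W−Z) with t = -96/23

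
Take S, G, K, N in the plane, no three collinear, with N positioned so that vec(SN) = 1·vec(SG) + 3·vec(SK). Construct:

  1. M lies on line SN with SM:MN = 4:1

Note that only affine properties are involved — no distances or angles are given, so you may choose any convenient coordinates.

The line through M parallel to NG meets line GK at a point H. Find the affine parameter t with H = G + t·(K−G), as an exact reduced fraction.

Set S = (0, 0), G = (1, 0), K = (0, 1), N = (1, 3); any affine frame gives the same invariant.
1. M lies on line SN with SM:MN = 4:1 ⇒ M = (4/5, 12/5)
through M parallel to NG: direction (0, -3); meets GK at H = (4/5, 1/5)
H = G + t·(K−G) with t = 1/5

t = 1/5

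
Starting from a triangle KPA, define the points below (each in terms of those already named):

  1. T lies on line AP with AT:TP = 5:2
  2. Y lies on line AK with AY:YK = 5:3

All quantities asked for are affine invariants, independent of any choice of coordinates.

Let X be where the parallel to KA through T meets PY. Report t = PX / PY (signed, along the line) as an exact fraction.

t = 2/7

Choose coordinates K = (0, 0), P = (1, 0), A = (0, 1).
1. T lies on line AP with AT:TP = 5:2 ⇒ T = (5/7, 2/7)
2. Y lies on line AK with AY:YK = 5:3 ⇒ Y = (0, 3/8)
through T parallel to KA: direction (0, 1); meets PY at X = (5/7, 3/28)
X = P + t·(Y−P) with t = 2/7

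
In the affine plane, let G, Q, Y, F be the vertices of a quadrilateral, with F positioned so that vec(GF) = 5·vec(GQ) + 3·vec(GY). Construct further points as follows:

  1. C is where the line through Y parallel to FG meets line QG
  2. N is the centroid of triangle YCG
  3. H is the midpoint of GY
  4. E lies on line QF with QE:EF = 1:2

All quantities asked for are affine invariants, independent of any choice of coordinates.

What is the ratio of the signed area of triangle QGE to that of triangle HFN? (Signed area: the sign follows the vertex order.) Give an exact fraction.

[QGE]:[HFN] = -9/5

Assign G = (0, 0), Q = (1, 0), Y = (0, 1), F = (5, 3) — the answer is frame-independent, so this choice is without loss of generality.
1. C is where the line through Y parallel to FG meets line QG ⇒ C = (-5/3, 0)
2. N is the centroid of triangle YCG ⇒ N = (-5/9, 1/3)
3. H is the midpoint of GY ⇒ H = (0, 1/2)
4. E lies on line QF with QE:EF = 1:2 ⇒ E = (7/3, 1)
2·[QGE] = -1, 2·[HFN] = 5/9
[QGE]:[HFN] = -1:5/9 = -9/5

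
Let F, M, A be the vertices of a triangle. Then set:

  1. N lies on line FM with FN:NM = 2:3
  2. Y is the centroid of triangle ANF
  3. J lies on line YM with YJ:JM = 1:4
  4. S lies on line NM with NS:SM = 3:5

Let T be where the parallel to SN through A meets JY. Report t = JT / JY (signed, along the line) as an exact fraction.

Work in coordinates with F = (0, 0), M = (1, 0), A = (0, 1).
1. N lies on line FM with FN:NM = 2:3 ⇒ N = (2/5, 0)
2. Y is the centroid of triangle ANF ⇒ Y = (2/15, 1/3)
3. J lies on line YM with YJ:JM = 1:4 ⇒ J = (23/75, 4/15)
4. S lies on line NM with NS:SM = 3:5 ⇒ S = (5/8, 0)
through A parallel to SN: direction (-9/40, 0); meets JY at T = (-8/5, 1)
T = J + t·(Y−J) with t = 11

t = 11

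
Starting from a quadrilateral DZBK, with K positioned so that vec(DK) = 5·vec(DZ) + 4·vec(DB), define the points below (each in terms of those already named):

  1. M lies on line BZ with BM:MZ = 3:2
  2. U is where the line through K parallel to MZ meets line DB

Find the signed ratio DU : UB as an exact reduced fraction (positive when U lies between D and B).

DU:UB = -9/8

Set D = (0, 0), Z = (1, 0), B = (0, 1), K = (5, 4); any affine frame gives the same invariant.
1. M lies on line BZ with BM:MZ = 3:2 ⇒ M = (3/5, 2/5)
2. U is where the line through K parallel to MZ meets line DB ⇒ U = (0, 9)
U = D + t·(B−D) with t = 9, so DU:UB = t:(1−t) = 9:-8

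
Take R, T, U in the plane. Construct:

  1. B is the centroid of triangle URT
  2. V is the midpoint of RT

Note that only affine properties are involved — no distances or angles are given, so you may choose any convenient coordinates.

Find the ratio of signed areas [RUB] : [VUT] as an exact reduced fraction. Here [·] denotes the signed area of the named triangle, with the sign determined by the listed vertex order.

Set R = (0, 0), T = (1, 0), U = (0, 1); any affine frame gives the same invariant.
1. B is the centroid of triangle URT ⇒ B = (1/3, 1/3)
2. V is the midpoint of RT ⇒ V = (1/2, 0)
2·[RUB] = -1/3, 2·[VUT] = -1/2
[RUB]:[VUT] = -1/3:-1/2 = 2/3

[RUB]:[VUT] = 2/3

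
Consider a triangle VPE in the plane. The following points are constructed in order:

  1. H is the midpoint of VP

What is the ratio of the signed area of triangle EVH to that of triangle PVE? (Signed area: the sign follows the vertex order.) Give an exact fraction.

Set V = (0, 0), P = (1, 0), E = (0, 1); any affine frame gives the same invariant.
1. H is the midpoint of VP ⇒ H = (1/2, 0)
2·[EVH] = 1/2, 2·[PVE] = -1
[EVH]:[PVE] = 1/2:-1 = -1/2

[EVH]:[PVE] = -1/2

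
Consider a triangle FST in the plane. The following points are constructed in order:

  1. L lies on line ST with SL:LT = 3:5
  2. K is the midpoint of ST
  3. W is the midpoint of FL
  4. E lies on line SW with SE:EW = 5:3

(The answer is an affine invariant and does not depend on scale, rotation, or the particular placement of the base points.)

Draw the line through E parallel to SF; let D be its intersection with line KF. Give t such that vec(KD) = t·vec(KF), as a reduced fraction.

t = 49/64

Work in coordinates with F = (0, 0), S = (1, 0), T = (0, 1).
1. L lies on line ST with SL:LT = 3:5 ⇒ L = (5/8, 3/8)
2. K is the midpoint of ST ⇒ K = (1/2, 1/2)
3. W is the midpoint of FL ⇒ W = (5/16, 3/16)
4. E lies on line SW with SE:EW = 5:3 ⇒ E = (73/128, 15/128)
through E parallel to SF: direction (-1, 0); meets KF at D = (15/128, 15/128)
D = K + t·(F−K) with t = 49/64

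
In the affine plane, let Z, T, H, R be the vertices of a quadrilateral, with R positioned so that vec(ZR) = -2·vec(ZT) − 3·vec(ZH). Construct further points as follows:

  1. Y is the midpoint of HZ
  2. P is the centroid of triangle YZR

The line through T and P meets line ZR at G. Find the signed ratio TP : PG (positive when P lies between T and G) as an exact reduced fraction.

TP:PG = -10

Set Z = (0, 0), T = (1, 0), H = (0, 1), R = (-2, -3); any affine frame gives the same invariant.
1. Y is the midpoint of HZ ⇒ Y = (0, 1/2)
2. P is the centroid of triangle YZR ⇒ P = (-2/3, -5/6)
line TP meets ZR at G = (-1/2, -3/4)
P = T + t·(G−T) with t = 10/9, so TP:PG = 10/9:-1/9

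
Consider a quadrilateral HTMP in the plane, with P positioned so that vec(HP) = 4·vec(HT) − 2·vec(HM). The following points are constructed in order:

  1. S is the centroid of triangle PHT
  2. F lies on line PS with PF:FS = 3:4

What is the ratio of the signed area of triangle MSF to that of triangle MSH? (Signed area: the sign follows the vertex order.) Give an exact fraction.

[MSF]:[MSH] = -4/7

Choose coordinates H = (0, 0), T = (1, 0), M = (0, 1), P = (4, -2).
1. S is the centroid of triangle PHT ⇒ S = (5/3, -2/3)
2. F lies on line PS with PF:FS = 3:4 ⇒ F = (3, -10/7)
2·[MSF] = 20/21, 2·[MSH] = -5/3
[MSF]:[MSH] = 20/21:-5/3 = -4/7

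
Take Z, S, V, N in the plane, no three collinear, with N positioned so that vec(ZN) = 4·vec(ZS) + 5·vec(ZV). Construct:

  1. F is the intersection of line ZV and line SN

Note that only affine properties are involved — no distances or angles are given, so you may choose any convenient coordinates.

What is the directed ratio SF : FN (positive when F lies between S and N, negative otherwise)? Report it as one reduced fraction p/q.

Choose coordinates Z = (0, 0), S = (1, 0), V = (0, 1), N = (4, 5).
1. F is the intersection of line ZV and line SN ⇒ F = (0, -5/3)
F = S + t·(N−S) with t = -1/3, so SF:FN = t:(1−t) = -1/3:4/3

SF:FN = -1/4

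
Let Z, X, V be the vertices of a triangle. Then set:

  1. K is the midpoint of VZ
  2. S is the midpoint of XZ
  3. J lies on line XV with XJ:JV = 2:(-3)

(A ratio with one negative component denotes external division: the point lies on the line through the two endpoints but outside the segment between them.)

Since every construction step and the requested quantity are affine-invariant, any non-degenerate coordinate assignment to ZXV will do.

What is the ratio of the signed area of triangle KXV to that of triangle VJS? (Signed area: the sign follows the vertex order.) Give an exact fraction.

Set Z = (0, 0), X = (1, 0), V = (0, 1); any affine frame gives the same invariant.
1. K is the midpoint of VZ ⇒ K = (0, 1/2)
2. S is the midpoint of XZ ⇒ S = (1/2, 0)
3. J lies on line XV with XJ:JV = 2:(-3) ⇒ J = (3, -2)
2·[KXV] = 1/2, 2·[VJS] = -3/2
[KXV]:[VJS] = 1/2:-3/2 = -1/3

[KXV]:[VJS] = -1/3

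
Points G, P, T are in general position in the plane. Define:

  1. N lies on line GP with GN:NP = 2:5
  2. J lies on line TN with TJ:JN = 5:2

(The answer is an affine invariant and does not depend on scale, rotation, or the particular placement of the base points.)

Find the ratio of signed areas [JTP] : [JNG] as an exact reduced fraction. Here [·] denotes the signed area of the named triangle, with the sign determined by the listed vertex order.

[JTP]:[JNG] = 25/4

Choose coordinates G = (0, 0), P = (1, 0), T = (0, 1).
1. N lies on line GP with GN:NP = 2:5 ⇒ N = (2/7, 0)
2. J lies on line TN with TJ:JN = 5:2 ⇒ J = (10/49, 2/7)
2·[JTP] = -25/49, 2·[JNG] = -4/49
[JTP]:[JNG] = -25/49:-4/49 = 25/4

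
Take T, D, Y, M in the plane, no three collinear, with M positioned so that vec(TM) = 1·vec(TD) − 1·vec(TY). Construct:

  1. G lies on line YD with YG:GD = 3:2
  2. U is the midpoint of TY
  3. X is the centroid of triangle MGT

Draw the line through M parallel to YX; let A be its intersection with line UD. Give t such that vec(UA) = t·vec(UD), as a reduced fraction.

t = 3/7

Assign T = (0, 0), D = (1, 0), Y = (0, 1), M = (1, -1) — the answer is frame-independent, so this choice is without loss of generality.
1. G lies on line YD with YG:GD = 3:2 ⇒ G = (3/5, 2/5)
2. U is the midpoint of TY ⇒ U = (0, 1/2)
3. X is the centroid of triangle MGT ⇒ X = (8/15, -1/5)
through M parallel to YX: direction (8/15, -6/5); meets UD at A = (3/7, 2/7)
A = U + t·(D−U) with t = 3/7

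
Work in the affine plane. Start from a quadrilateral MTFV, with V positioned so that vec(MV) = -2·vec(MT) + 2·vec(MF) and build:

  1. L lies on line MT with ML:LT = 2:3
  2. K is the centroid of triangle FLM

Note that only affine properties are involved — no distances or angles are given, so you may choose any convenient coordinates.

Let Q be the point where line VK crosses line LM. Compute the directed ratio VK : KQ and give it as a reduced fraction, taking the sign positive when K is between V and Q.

Work in coordinates with M = (0, 0), T = (1, 0), F = (0, 1), V = (-2, 2).
1. L lies on line MT with ML:LT = 2:3 ⇒ L = (2/5, 0)
2. K is the centroid of triangle FLM ⇒ K = (2/15, 1/3)
line VK meets LM at Q = (14/25, 0)
K = V + t·(Q−V) with t = 5/6, so VK:KQ = 5/6:1/6

VK:KQ = 5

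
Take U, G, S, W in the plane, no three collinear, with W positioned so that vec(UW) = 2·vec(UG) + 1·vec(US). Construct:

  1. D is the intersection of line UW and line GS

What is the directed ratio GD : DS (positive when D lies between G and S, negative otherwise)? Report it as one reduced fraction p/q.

GD:DS = 1/2

Work in coordinates with U = (0, 0), G = (1, 0), S = (0, 1), W = (2, 1).
1. D is the intersection of line UW and line GS ⇒ D = (2/3, 1/3)
D = G + t·(S−G) with t = 1/3, so GD:DS = t:(1−t) = 1/3:2/3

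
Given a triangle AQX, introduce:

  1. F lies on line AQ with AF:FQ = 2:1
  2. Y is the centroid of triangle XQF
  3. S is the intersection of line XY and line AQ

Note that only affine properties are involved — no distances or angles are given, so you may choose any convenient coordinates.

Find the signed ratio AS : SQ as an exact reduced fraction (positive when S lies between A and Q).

Set A = (0, 0), Q = (1, 0), X = (0, 1); any affine frame gives the same invariant.
1. F lies on line AQ with AF:FQ = 2:1 ⇒ F = (2/3, 0)
2. Y is the centroid of triangle XQF ⇒ Y = (5/9, 1/3)
3. S is the intersection of line XY and line AQ ⇒ S = (5/6, 0)
S = A + t·(Q−A) with t = 5/6, so AS:SQ = t:(1−t) = 5/6:1/6

AS:SQ = 5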